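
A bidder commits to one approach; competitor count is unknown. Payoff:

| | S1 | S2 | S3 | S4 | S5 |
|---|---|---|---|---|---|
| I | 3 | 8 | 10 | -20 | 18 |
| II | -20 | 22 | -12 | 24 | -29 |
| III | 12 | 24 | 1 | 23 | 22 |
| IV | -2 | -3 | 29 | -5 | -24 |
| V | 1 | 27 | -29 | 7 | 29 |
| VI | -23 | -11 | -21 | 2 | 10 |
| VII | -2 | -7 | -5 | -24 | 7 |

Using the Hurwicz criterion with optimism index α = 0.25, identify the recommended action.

I: 0.25·18 + 0.75·(-20) = -10.5
II: 0.25·24 + 0.75·(-29) = -15.75
III: 0.25·24 + 0.75·1 = 6.75
IV: 0.25·29 + 0.75·(-24) = -10.75
V: 0.25·29 + 0.75·(-29) = -14.5
VI: 0.25·10 + 0.75·(-23) = -14.75
VII: 0.25·7 + 0.75·(-24) = -16.25
Highest Hurwicz score = 6.75 → III.

III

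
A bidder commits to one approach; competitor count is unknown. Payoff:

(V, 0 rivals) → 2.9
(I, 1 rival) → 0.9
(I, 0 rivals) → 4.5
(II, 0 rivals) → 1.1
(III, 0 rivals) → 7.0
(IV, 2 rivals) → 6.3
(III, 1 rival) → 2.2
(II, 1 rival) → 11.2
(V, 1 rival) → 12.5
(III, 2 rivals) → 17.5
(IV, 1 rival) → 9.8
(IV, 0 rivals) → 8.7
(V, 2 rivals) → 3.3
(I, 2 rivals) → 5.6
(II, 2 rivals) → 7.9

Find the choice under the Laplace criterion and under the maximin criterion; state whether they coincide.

Row averages: I=11/3, II=101/15, III=8.9, IV=124/15, V=187/30
Highest average = 8.9 → III.
Row minima: I=0.9, II=1.1, III=2.2, IV=6.3, V=2.9
Best worst-case = 6.3 → IV.

laplace → III; maximin → IV (disagree)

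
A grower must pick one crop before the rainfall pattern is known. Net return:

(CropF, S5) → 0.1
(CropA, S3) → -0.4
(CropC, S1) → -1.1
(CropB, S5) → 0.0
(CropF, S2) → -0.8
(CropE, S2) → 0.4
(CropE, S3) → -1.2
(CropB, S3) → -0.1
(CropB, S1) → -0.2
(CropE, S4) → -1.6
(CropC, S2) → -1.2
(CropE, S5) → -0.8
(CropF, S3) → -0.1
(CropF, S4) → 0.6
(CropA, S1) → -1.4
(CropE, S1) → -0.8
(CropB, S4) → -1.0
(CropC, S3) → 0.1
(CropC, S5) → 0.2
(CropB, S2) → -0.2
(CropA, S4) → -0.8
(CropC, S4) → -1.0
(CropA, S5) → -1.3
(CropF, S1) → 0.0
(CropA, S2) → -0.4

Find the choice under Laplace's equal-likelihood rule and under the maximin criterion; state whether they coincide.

laplace → CropF; maximin → CropF (agree)

Row averages: CropE=-0.8, CropA=-0.86, CropB=-0.3, CropC=-0.6, CropF=-0.04
Highest average = -0.04 → CropF.
Row minima: CropE=-1.6, CropA=-1.4, CropB=-1.0, CropC=-1.2, CropF=-0.8
Best worst-case = -0.8 → CropF.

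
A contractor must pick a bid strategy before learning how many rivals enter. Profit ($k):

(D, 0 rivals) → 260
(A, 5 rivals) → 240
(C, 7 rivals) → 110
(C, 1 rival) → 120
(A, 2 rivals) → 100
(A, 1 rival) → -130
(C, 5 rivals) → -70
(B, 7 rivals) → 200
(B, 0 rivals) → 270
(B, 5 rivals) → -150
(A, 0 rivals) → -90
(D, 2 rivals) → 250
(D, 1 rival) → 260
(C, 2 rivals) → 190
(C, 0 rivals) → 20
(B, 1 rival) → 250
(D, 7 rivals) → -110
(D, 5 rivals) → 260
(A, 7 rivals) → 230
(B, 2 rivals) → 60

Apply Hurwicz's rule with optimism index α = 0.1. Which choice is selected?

A: 0.1·240 + 0.9·(-130) = -93
B: 0.1·270 + 0.9·(-150) = -108
C: 0.1·190 + 0.9·(-70) = -44
D: 0.1·260 + 0.9·(-110) = -73
Highest Hurwicz score = -44 → C.

C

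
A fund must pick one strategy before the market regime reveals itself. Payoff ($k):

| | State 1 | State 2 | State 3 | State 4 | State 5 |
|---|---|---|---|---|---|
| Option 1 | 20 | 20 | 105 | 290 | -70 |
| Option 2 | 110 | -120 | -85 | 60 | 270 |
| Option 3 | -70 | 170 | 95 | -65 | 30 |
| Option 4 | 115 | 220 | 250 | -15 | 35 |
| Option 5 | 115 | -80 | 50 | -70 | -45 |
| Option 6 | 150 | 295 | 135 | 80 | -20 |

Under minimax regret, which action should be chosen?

Option 6

Column bests: State 1=150, State 2=295, State 3=250, State 4=290, State 5=270.
Option 1 regrets: 130, 275, 145, 0, 340 → max 340
Option 2 regrets: 40, 415, 335, 230, 0 → max 415
Option 3 regrets: 220, 125, 155, 355, 240 → max 355
Option 4 regrets: 35, 75, 0, 305, 235 → max 305
Option 5 regrets: 35, 375, 200, 360, 315 → max 375
Option 6 regrets: 0, 0, 115, 210, 290 → max 290
Smallest max regret = 290 → Option 6.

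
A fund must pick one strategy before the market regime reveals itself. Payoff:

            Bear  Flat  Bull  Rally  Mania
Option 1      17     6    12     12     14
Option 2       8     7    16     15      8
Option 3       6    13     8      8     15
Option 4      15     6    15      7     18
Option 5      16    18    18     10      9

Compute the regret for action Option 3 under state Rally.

Best payoff under Rally is 15.
Regret = 15 − 8 = 7.

7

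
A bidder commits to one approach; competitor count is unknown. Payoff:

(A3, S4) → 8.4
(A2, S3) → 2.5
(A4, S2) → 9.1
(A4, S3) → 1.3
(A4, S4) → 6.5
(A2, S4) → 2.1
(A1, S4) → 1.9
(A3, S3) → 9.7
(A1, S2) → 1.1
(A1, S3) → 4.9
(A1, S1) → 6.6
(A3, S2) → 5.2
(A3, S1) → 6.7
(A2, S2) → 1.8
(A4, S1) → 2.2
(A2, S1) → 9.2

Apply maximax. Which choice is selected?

A3

Row maxima: A1=6.6, A2=9.2, A3=9.7, A4=9.1
Best best-case = 9.7 → A3.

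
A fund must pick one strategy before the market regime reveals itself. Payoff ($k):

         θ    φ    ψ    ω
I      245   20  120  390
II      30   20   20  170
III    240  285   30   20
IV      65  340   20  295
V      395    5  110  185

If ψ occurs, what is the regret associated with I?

Best payoff under ψ is 120.
Regret = 120 − 120 = 0.

0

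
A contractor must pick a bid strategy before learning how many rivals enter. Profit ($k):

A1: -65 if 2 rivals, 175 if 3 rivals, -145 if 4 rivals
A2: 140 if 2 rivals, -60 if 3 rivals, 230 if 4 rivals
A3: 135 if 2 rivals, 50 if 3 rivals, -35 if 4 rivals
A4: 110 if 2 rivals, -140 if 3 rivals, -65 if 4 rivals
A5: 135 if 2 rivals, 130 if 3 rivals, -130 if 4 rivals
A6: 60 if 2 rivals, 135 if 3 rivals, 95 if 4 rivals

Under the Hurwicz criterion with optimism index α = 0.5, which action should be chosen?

A1: 0.5·175 + 0.5·(-145) = 15
A2: 0.5·230 + 0.5·(-60) = 85
A3: 0.5·135 + 0.5·(-35) = 50
A4: 0.5·110 + 0.5·(-140) = -15
A5: 0.5·135 + 0.5·(-130) = 2.5
A6: 0.5·135 + 0.5·60 = 97.5
Highest Hurwicz score = 97.5 → A6.

A6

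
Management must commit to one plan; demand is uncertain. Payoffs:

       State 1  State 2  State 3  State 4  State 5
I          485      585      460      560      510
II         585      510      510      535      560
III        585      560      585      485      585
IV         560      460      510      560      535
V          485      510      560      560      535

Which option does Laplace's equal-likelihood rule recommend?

III

Row averages: I=520, II=540, III=560, IV=525, V=530
Highest average = 560 → III.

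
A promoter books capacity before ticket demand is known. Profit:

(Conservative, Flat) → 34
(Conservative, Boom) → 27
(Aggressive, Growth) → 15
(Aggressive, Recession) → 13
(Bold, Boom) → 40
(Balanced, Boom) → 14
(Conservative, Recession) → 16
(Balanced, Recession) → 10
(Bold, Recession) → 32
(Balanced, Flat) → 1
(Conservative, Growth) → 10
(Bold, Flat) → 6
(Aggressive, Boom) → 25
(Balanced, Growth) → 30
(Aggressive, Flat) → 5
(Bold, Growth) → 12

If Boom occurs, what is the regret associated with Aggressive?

Best payoff under Boom is 40.
Regret = 40 − 25 = 15.

15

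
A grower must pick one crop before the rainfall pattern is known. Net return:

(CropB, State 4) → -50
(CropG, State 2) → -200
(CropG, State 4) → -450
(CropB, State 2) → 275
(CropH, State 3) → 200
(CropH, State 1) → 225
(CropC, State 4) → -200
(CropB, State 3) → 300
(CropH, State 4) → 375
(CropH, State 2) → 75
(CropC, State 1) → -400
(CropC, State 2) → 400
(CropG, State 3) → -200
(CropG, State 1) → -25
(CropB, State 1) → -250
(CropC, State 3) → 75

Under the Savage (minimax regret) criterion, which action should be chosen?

CropH

Column bests: State 1=225, State 2=400, State 3=300, State 4=375.
CropH regrets: 0, 325, 100, 0 → max 325
CropC regrets: 625, 0, 225, 575 → max 625
CropG regrets: 250, 600, 500, 825 → max 825
CropB regrets: 475, 125, 0, 425 → max 475
Smallest max regret = 325 → CropH.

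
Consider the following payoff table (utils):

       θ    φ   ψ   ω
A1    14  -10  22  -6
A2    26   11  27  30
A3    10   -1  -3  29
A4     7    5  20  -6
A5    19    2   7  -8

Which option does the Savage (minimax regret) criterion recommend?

Column bests: θ=26, φ=11, ψ=27, ω=30.
A1 regrets: 12, 21, 5, 36 → max 36
A2 regrets: 0, 0, 0, 0 → max 0
A3 regrets: 16, 12, 30, 1 → max 30
A4 regrets: 19, 6, 7, 36 → max 36
A5 regrets: 7, 9, 20, 38 → max 38
Smallest max regret = 0 → A2.

A2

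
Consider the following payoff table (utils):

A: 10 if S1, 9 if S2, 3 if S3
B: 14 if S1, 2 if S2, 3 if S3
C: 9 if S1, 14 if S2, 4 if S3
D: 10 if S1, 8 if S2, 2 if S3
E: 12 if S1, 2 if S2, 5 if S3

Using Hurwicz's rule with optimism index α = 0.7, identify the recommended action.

A: 0.7·10 + 0.3·3 = 7.9
B: 0.7·14 + 0.3·2 = 10.4
C: 0.7·14 + 0.3·4 = 11
D: 0.7·10 + 0.3·2 = 7.6
E: 0.7·12 + 0.3·2 = 9
Highest Hurwicz score = 11 → C.

C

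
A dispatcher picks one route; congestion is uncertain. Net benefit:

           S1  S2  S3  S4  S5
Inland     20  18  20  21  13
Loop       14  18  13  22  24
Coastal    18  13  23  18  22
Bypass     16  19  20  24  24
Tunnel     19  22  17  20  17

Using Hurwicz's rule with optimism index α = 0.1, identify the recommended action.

Inland: 0.1·21 + 0.9·13 = 13.8
Loop: 0.1·24 + 0.9·13 = 14.1
Coastal: 0.1·23 + 0.9·13 = 14
Bypass: 0.1·24 + 0.9·16 = 16.8
Tunnel: 0.1·22 + 0.9·17 = 17.5
Highest Hurwicz score = 17.5 → Tunnel.

Tunnel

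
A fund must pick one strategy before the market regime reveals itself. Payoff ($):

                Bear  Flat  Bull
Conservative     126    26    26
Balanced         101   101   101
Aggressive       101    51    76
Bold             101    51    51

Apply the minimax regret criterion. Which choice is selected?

Balanced

Column bests: Bear=126, Flat=101, Bull=101.
Conservative regrets: 0, 75, 75 → max 75
Balanced regrets: 25, 0, 0 → max 25
Aggressive regrets: 25, 50, 25 → max 50
Bold regrets: 25, 50, 50 → max 50
Smallest max regret = 25 → Balanced.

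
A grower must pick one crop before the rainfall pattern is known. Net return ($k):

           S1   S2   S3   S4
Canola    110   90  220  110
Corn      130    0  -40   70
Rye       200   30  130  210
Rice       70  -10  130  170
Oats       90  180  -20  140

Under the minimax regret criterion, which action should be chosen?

Column bests: S1=200, S2=180, S3=220, S4=210.
Canola regrets: 90, 90, 0, 100 → max 100
Corn regrets: 70, 180, 260, 140 → max 260
Rye regrets: 0, 150, 90, 0 → max 150
Rice regrets: 130, 190, 90, 40 → max 190
Oats regrets: 110, 0, 240, 70 → max 240
Smallest max regret = 100 → Canola.

Canola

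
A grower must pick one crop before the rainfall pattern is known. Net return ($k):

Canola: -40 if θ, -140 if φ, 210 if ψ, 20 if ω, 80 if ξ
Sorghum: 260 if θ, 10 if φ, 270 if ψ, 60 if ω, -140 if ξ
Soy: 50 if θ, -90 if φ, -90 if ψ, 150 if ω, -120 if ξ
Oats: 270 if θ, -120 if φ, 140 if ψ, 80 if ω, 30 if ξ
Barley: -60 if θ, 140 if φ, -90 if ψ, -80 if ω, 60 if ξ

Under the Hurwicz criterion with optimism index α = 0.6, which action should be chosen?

Oats

Canola: 0.6·210 + 0.4·(-140) = 70
Sorghum: 0.6·270 + 0.4·(-140) = 106
Soy: 0.6·150 + 0.4·(-120) = 42
Oats: 0.6·270 + 0.4·(-120) = 114
Barley: 0.6·140 + 0.4·(-90) = 48
Highest Hurwicz score = 114 → Oats.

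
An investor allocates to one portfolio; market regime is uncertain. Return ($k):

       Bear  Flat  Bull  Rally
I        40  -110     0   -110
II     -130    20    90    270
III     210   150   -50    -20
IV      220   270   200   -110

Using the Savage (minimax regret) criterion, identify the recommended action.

III

Column bests: Bear=220, Flat=270, Bull=200, Rally=270.
I regrets: 180, 380, 200, 380 → max 380
II regrets: 350, 250, 110, 0 → max 350
III regrets: 10, 120, 250, 290 → max 290
IV regrets: 0, 0, 0, 380 → max 380
Smallest max regret = 290 → III.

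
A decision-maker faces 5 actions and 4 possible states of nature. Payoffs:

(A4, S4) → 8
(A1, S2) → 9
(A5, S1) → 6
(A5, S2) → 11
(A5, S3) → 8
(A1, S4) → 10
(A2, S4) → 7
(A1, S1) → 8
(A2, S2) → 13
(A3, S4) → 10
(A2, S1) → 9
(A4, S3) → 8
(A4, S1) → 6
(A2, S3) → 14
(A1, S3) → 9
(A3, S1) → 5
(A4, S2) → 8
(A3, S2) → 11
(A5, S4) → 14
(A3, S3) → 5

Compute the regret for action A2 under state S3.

0

Best payoff under S3 is 14.
Regret = 14 − 14 = 0.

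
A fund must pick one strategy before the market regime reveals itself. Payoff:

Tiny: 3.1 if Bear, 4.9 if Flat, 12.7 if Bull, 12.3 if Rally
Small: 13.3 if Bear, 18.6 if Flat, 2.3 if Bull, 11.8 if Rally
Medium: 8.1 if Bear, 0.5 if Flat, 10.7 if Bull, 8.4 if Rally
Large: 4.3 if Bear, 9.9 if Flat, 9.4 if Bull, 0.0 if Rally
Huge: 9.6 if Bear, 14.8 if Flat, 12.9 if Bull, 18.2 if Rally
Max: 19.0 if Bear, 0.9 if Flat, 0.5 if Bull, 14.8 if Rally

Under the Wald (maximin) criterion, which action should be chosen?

Huge

Row minima: Tiny=3.1, Small=2.3, Medium=0.5, Large=0.0, Huge=9.6, Max=0.5
Best worst-case = 9.6 → Huge.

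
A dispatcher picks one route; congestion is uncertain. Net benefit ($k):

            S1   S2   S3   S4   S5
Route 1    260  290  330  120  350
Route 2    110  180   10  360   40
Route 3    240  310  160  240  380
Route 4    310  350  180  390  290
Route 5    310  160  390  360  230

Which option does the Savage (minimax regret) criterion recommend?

Route 5

Column bests: S1=310, S2=350, S3=390, S4=390, S5=380.
Route 1 regrets: 50, 60, 60, 270, 30 → max 270
Route 2 regrets: 200, 170, 380, 30, 340 → max 380
Route 3 regrets: 70, 40, 230, 150, 0 → max 230
Route 4 regrets: 0, 0, 210, 0, 90 → max 210
Route 5 regrets: 0, 190, 0, 30, 150 → max 190
Smallest max regret = 190 → Route 5.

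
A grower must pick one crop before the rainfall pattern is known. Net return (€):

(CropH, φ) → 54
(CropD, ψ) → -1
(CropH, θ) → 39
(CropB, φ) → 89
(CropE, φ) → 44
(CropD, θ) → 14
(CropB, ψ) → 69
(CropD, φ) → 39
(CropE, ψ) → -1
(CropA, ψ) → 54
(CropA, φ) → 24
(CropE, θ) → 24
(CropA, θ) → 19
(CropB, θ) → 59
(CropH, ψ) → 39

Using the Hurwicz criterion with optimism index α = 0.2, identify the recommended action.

CropB

CropD: 0.2·39 + 0.8·(-1) = 7
CropE: 0.2·44 + 0.8·(-1) = 8
CropH: 0.2·54 + 0.8·39 = 42
CropB: 0.2·89 + 0.8·59 = 65
CropA: 0.2·54 + 0.8·19 = 26
Highest Hurwicz score = 65 → CropB.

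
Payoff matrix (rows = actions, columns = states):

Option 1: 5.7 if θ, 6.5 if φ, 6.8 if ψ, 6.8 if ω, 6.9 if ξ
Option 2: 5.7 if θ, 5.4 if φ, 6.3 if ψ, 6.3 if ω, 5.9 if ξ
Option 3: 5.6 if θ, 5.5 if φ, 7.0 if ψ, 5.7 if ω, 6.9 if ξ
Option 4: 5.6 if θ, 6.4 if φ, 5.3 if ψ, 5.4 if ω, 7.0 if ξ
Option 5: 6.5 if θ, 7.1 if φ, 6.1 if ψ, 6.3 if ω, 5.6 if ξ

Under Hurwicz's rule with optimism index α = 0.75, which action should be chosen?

Option 1: 0.75·6.9 + 0.25·5.7 = 6.6
Option 2: 0.75·6.3 + 0.25·5.4 = 6.075
Option 3: 0.75·7.0 + 0.25·5.5 = 6.625
Option 4: 0.75·7.0 + 0.25·5.3 = 6.575
Option 5: 0.75·7.1 + 0.25·5.6 = 6.725
Highest Hurwicz score = 6.725 → Option 5.

Option 5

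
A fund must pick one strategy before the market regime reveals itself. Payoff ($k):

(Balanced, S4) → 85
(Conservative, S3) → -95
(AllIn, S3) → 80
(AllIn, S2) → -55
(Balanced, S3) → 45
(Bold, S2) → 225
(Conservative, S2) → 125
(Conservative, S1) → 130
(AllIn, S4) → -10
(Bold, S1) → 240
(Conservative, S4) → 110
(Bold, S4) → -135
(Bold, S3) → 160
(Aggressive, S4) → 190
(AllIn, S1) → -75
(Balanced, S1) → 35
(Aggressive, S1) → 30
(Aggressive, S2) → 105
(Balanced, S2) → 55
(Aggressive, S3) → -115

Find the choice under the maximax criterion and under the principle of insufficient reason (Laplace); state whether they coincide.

maximax → Bold; laplace → Bold (agree)

Row maxima: Conservative=130, Balanced=85, Aggressive=190, Bold=240, AllIn=80
Best best-case = 240 → Bold.
Row averages: Conservative=67.5, Balanced=55, Aggressive=52.5, Bold=122.5, AllIn=-15
Highest average = 122.5 → Bold.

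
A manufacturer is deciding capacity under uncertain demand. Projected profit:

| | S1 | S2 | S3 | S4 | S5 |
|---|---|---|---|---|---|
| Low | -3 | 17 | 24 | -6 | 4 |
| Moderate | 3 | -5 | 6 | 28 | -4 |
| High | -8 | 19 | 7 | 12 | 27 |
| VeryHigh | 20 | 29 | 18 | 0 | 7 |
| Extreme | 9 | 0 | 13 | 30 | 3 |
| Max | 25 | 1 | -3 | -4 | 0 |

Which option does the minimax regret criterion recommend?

Extreme

Column bests: S1=25, S2=29, S3=24, S4=30, S5=27.
Low regrets: 28, 12, 0, 36, 23 → max 36
Moderate regrets: 22, 34, 18, 2, 31 → max 34
High regrets: 33, 10, 17, 18, 0 → max 33
VeryHigh regrets: 5, 0, 6, 30, 20 → max 30
Extreme regrets: 16, 29, 11, 0, 24 → max 29
Max regrets: 0, 28, 27, 34, 27 → max 34
Smallest max regret = 29 → Extreme.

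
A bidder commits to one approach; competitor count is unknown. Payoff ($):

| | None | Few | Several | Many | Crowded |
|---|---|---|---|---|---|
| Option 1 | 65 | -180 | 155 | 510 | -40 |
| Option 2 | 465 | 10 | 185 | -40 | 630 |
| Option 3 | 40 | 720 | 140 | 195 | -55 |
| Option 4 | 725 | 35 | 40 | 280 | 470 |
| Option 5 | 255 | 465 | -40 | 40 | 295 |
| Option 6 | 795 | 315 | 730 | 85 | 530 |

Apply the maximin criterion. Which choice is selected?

Option 6

Row minima: Option 1=-180, Option 2=-40, Option 3=-55, Option 4=35, Option 5=-40, Option 6=85
Best worst-case = 85 → Option 6.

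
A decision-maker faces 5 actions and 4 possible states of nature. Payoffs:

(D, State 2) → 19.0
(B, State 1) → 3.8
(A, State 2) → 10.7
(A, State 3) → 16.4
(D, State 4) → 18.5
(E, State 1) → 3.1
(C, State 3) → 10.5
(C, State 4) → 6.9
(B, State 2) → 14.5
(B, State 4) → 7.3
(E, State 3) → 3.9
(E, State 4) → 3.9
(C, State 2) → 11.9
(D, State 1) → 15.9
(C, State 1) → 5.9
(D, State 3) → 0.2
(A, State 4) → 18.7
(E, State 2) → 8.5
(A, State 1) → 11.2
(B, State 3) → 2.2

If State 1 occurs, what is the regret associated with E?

Best payoff under State 1 is 15.9.
Regret = 15.9 − 3.1 = 12.8.

12.8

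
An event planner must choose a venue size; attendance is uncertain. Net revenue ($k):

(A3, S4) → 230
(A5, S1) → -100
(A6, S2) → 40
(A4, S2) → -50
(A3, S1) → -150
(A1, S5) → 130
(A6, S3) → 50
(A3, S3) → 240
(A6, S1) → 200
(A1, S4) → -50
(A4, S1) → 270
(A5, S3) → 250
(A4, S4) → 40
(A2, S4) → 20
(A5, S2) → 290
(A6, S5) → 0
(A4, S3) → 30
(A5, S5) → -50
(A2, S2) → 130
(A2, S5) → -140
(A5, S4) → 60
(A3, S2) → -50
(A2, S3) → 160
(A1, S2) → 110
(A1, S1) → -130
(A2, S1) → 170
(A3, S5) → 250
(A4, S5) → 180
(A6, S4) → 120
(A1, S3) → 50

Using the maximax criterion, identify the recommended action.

Row maxima: A1=130, A2=170, A3=250, A4=270, A5=290, A6=200
Best best-case = 290 → A5.

A5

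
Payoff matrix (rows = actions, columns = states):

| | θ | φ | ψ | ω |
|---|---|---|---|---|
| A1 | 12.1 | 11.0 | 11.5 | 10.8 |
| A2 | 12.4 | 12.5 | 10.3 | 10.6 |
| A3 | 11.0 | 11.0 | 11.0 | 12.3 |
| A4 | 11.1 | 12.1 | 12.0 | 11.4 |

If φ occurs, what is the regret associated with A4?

Best payoff under φ is 12.5.
Regret = 12.5 − 12.1 = 0.4.

0.4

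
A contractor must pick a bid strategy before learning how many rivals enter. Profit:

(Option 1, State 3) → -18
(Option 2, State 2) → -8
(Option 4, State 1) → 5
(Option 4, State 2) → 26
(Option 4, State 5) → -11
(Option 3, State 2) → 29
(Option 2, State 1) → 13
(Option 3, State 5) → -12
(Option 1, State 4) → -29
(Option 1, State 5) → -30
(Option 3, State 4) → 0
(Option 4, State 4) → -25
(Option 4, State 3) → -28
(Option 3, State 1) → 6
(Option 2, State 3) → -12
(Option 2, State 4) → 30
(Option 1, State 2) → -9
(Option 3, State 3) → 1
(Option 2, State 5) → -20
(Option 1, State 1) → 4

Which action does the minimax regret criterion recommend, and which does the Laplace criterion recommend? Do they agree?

Column bests: State 1=13, State 2=29, State 3=1, State 4=30, State 5=-11.
Option 1 regrets: 9, 38, 19, 59, 19 → max 59
Option 2 regrets: 0, 37, 13, 0, 9 → max 37
Option 3 regrets: 7, 0, 0, 30, 1 → max 30
Option 4 regrets: 8, 3, 29, 55, 0 → max 55
Smallest max regret = 30 → Option 3.
Row averages: Option 1=-16.4, Option 2=0.6, Option 3=4.8, Option 4=-6.6
Highest average = 4.8 → Option 3.

minimax regret → Option 3; laplace → Option 3 (agree)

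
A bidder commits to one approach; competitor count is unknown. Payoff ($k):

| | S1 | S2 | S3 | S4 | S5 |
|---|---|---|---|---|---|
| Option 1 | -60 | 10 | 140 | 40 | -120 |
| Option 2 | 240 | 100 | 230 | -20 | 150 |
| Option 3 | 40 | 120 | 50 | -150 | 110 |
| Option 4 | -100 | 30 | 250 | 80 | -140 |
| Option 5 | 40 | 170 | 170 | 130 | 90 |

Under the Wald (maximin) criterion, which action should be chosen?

Row minima: Option 1=-120, Option 2=-20, Option 3=-150, Option 4=-140, Option 5=40
Best worst-case = 40 → Option 5.

Option 5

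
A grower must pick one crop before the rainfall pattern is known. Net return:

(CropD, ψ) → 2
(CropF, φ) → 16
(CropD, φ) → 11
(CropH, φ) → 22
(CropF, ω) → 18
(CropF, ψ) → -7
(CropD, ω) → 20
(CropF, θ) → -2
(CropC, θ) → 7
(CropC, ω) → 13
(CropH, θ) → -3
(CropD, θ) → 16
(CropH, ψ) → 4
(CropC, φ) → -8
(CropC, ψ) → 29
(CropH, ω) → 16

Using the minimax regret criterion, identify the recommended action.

Column bests: θ=16, φ=22, ψ=29, ω=20.
CropH regrets: 19, 0, 25, 4 → max 25
CropC regrets: 9, 30, 0, 7 → max 30
CropF regrets: 18, 6, 36, 2 → max 36
CropD regrets: 0, 11, 27, 0 → max 27
Smallest max regret = 25 → CropH.

CropH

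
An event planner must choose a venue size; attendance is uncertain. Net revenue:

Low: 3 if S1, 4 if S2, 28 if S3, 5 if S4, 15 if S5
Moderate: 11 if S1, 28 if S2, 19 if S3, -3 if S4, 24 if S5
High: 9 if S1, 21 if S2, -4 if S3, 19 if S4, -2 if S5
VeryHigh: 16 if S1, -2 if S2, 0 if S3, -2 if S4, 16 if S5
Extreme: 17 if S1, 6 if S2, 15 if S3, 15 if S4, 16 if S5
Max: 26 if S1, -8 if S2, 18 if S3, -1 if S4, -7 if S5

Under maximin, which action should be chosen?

Extreme

Row minima: Low=3, Moderate=-3, High=-4, VeryHigh=-2, Extreme=6, Max=-8
Best worst-case = 6 → Extreme.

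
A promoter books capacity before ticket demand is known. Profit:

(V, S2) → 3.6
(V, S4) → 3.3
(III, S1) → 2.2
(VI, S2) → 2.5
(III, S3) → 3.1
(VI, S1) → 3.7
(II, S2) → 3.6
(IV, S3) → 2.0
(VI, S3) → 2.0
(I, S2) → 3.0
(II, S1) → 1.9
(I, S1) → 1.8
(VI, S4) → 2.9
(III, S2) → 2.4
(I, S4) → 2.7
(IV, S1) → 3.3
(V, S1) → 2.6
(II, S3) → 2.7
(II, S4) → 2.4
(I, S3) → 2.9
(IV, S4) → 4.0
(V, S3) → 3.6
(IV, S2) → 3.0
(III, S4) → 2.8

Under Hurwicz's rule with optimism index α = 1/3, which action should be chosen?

V

I: 1/3·3.0 + 2/3·1.8 = 2.2
II: 1/3·3.6 + 2/3·1.9 = 37/15
III: 1/3·3.1 + 2/3·2.2 = 2.5
IV: 1/3·4.0 + 2/3·2.0 = 8/3
V: 1/3·3.6 + 2/3·2.6 = 44/15
VI: 1/3·3.7 + 2/3·2.0 = 77/30
Highest Hurwicz score = 44/15 → V.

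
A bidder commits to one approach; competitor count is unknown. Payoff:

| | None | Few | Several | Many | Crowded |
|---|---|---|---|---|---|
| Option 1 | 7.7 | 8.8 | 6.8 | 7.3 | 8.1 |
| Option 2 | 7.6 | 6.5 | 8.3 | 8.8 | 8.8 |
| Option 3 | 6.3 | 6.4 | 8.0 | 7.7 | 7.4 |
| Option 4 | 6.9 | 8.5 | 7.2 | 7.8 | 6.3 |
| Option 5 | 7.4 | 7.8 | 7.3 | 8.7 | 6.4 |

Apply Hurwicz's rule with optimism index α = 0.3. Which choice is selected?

Option 1: 0.3·8.8 + 0.7·6.8 = 7.4
Option 2: 0.3·8.8 + 0.7·6.5 = 7.19
Option 3: 0.3·8.0 + 0.7·6.3 = 6.81
Option 4: 0.3·8.5 + 0.7·6.3 = 6.96
Option 5: 0.3·8.7 + 0.7·6.4 = 7.09
Highest Hurwicz score = 7.4 → Option 1.

Option 1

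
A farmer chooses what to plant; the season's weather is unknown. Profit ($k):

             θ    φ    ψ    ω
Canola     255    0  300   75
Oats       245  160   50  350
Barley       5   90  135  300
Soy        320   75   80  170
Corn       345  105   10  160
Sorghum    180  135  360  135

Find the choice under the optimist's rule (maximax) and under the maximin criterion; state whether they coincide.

maximax → Sorghum; maximin → Sorghum (agree)

Row maxima: Canola=300, Oats=350, Barley=300, Soy=320, Corn=345, Sorghum=360
Best best-case = 360 → Sorghum.
Row minima: Canola=0, Oats=50, Barley=5, Soy=75, Corn=10, Sorghum=135
Best worst-case = 135 → Sorghum.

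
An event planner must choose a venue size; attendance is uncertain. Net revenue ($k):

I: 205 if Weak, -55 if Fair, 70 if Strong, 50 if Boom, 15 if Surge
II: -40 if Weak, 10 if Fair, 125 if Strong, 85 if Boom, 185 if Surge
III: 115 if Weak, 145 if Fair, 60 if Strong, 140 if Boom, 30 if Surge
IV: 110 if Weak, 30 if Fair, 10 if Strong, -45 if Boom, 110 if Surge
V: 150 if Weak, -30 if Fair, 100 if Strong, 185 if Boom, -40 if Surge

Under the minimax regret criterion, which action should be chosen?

Column bests: Weak=205, Fair=145, Strong=125, Boom=185, Surge=185.
I regrets: 0, 200, 55, 135, 170 → max 200
II regrets: 245, 135, 0, 100, 0 → max 245
III regrets: 90, 0, 65, 45, 155 → max 155
IV regrets: 95, 115, 115, 230, 75 → max 230
V regrets: 55, 175, 25, 0, 225 → max 225
Smallest max regret = 155 → III.

III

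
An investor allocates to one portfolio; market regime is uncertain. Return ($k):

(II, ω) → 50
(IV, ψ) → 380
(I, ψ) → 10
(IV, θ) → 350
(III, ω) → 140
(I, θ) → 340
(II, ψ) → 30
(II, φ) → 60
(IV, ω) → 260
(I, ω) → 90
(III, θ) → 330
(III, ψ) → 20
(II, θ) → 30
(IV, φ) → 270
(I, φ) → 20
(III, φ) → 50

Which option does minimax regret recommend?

IV

Column bests: θ=350, φ=270, ψ=380, ω=260.
I regrets: 10, 250, 370, 170 → max 370
II regrets: 320, 210, 350, 210 → max 350
III regrets: 20, 220, 360, 120 → max 360
IV regrets: 0, 0, 0, 0 → max 0
Smallest max regret = 0 → IV.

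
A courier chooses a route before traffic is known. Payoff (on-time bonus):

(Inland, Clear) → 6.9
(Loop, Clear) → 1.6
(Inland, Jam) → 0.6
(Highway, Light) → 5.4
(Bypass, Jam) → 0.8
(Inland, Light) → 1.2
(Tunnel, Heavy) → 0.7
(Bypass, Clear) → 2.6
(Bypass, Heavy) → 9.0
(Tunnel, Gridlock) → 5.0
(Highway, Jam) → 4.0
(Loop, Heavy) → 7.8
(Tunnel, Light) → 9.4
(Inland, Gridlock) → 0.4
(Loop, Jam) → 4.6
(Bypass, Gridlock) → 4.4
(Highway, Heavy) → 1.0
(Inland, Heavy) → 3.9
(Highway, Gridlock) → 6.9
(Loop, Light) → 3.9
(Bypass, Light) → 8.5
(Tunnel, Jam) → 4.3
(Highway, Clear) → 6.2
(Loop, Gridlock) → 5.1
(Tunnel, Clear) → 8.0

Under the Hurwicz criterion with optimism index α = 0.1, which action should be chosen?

Loop

Highway: 0.1·6.9 + 0.9·1.0 = 1.59
Bypass: 0.1·9.0 + 0.9·0.8 = 1.62
Loop: 0.1·7.8 + 0.9·1.6 = 2.22
Inland: 0.1·6.9 + 0.9·0.4 = 1.05
Tunnel: 0.1·9.4 + 0.9·0.7 = 1.57
Highest Hurwicz score = 2.22 → Loop.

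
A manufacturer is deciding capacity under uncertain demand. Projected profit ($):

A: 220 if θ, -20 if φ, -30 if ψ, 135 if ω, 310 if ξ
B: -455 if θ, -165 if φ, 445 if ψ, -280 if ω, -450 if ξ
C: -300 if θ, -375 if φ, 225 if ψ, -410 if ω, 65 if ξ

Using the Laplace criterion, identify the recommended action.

A

Row averages: A=123, B=-181, C=-159
Highest average = 123 → A.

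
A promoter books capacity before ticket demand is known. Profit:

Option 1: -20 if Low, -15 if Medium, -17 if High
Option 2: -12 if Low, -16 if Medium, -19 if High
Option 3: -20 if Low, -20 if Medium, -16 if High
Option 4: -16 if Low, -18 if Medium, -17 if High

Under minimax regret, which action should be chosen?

Column bests: Low=-12, Medium=-15, High=-16.
Option 1 regrets: 8, 0, 1 → max 8
Option 2 regrets: 0, 1, 3 → max 3
Option 3 regrets: 8, 5, 0 → max 8
Option 4 regrets: 4, 3, 1 → max 4
Smallest max regret = 3 → Option 2.

Option 2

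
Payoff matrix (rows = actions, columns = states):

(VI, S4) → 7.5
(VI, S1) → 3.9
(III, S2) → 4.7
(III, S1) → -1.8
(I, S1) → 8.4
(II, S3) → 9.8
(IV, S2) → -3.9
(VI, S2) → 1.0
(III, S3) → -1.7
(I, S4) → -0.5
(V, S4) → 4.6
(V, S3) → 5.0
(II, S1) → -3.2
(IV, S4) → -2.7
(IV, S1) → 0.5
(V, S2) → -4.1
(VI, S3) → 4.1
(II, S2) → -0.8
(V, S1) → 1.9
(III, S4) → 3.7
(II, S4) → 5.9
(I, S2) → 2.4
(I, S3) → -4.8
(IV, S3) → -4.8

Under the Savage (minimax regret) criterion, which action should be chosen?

VI

Column bests: S1=8.4, S2=4.7, S3=9.8, S4=7.5.
I regrets: 0.0, 2.3, 14.6, 8.0 → max 14.6
II regrets: 11.6, 5.5, 0.0, 1.6 → max 11.6
III regrets: 10.2, 0.0, 11.5, 3.8 → max 11.5
IV regrets: 7.9, 8.6, 14.6, 10.2 → max 14.6
V regrets: 6.5, 8.8, 4.8, 2.9 → max 8.8
VI regrets: 4.5, 3.7, 5.7, 0.0 → max 5.7
Smallest max regret = 5.7 → VI.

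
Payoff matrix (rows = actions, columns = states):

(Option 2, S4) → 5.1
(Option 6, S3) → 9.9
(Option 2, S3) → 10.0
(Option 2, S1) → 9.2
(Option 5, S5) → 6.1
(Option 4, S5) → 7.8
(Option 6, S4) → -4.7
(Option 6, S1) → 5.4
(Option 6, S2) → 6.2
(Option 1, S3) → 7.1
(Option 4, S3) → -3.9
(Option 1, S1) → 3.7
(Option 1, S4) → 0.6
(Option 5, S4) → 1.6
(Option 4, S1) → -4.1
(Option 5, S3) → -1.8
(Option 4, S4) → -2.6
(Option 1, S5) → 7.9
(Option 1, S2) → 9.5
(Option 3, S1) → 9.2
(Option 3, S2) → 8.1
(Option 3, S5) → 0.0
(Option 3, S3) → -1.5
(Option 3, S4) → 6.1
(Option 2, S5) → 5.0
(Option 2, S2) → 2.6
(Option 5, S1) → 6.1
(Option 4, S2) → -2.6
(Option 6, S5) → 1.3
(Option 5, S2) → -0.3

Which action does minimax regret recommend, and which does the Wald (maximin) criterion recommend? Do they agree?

Column bests: S1=9.2, S2=9.5, S3=10.0, S4=6.1, S5=7.9.
Option 1 regrets: 5.5, 0.0, 2.9, 5.5, 0.0 → max 5.5
Option 2 regrets: 0.0, 6.9, 0.0, 1.0, 2.9 → max 6.9
Option 3 regrets: 0.0, 1.4, 11.5, 0.0, 7.9 → max 11.5
Option 4 regrets: 13.3, 12.1, 13.9, 8.7, 0.1 → max 13.9
Option 5 regrets: 3.1, 9.8, 11.8, 4.5, 1.8 → max 11.8
Option 6 regrets: 3.8, 3.3, 0.1, 10.8, 6.6 → max 10.8
Smallest max regret = 5.5 → Option 1.
Row minima: Option 1=0.6, Option 2=2.6, Option 3=-1.5, Option 4=-4.1, Option 5=-1.8, Option 6=-4.7
Best worst-case = 2.6 → Option 2.

minimax regret → Option 1; maximin → Option 2 (disagree)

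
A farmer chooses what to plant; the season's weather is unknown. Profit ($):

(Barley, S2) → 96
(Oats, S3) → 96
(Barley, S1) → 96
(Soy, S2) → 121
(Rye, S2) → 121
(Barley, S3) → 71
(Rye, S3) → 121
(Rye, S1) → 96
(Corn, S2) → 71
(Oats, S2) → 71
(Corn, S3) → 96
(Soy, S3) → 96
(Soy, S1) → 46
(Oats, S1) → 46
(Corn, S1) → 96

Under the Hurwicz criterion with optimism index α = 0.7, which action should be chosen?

Rye

Barley: 0.7·96 + 0.3·71 = 88.5
Soy: 0.7·121 + 0.3·46 = 98.5
Oats: 0.7·96 + 0.3·46 = 81
Corn: 0.7·96 + 0.3·71 = 88.5
Rye: 0.7·121 + 0.3·96 = 113.5
Highest Hurwicz score = 113.5 → Rye.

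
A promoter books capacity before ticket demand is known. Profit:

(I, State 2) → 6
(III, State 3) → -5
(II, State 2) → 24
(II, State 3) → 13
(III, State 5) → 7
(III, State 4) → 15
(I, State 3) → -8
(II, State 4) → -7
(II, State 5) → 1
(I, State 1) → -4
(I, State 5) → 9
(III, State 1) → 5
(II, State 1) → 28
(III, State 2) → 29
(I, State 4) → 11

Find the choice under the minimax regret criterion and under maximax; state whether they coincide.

minimax regret → II; maximax → III (disagree)

Column bests: State 1=28, State 2=29, State 3=13, State 4=15, State 5=9.
I regrets: 32, 23, 21, 4, 0 → max 32
II regrets: 0, 5, 0, 22, 8 → max 22
III regrets: 23, 0, 18, 0, 2 → max 23
Smallest max regret = 22 → II.
Row maxima: I=11, II=28, III=29
Best best-case = 29 → III.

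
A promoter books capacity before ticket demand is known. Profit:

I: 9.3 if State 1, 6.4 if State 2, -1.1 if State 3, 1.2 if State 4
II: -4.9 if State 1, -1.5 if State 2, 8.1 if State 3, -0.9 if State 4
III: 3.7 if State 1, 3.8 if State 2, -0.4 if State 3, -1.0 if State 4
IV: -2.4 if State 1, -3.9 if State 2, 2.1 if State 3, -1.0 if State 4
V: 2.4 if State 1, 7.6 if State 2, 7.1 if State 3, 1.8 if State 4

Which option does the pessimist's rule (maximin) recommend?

Row minima: I=-1.1, II=-4.9, III=-1.0, IV=-3.9, V=1.8
Best worst-case = 1.8 → V.

V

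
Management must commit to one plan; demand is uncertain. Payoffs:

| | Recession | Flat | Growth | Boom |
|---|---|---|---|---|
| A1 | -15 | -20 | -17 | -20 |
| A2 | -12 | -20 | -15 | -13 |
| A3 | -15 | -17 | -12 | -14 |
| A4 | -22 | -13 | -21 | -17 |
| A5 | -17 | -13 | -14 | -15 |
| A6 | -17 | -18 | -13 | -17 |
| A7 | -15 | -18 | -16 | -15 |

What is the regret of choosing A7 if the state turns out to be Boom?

Best payoff under Boom is -13.
Regret = -13 − (-15) = 2.

2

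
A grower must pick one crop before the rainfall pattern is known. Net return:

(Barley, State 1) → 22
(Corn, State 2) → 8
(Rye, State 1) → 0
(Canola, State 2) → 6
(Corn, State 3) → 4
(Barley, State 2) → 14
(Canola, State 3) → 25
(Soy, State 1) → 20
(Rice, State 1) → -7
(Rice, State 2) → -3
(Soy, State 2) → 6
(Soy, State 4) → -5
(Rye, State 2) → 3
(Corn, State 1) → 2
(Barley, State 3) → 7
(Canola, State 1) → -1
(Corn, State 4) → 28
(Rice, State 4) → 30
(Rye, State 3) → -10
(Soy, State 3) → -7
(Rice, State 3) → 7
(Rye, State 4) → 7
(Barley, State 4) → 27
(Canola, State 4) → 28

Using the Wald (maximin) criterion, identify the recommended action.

Row minima: Canola=-1, Soy=-7, Rye=-10, Rice=-7, Barley=7, Corn=2
Best worst-case = 7 → Barley.

Barley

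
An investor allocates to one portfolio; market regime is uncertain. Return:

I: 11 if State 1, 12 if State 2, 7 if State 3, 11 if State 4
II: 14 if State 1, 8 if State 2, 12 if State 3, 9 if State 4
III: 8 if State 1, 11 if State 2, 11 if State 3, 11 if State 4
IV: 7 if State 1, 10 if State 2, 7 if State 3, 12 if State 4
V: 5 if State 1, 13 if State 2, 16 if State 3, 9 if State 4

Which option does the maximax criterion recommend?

V

Row maxima: I=12, II=14, III=11, IV=12, V=16
Best best-case = 16 → V.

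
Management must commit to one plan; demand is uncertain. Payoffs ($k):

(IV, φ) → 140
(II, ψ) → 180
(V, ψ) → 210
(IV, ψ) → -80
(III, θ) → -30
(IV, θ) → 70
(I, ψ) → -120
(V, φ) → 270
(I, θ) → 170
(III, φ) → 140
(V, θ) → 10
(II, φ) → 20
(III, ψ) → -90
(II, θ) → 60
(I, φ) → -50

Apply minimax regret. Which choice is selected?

Column bests: θ=170, φ=270, ψ=210.
I regrets: 0, 320, 330 → max 330
II regrets: 110, 250, 30 → max 250
III regrets: 200, 130, 300 → max 300
IV regrets: 100, 130, 290 → max 290
V regrets: 160, 0, 0 → max 160
Smallest max regret = 160 → V.

V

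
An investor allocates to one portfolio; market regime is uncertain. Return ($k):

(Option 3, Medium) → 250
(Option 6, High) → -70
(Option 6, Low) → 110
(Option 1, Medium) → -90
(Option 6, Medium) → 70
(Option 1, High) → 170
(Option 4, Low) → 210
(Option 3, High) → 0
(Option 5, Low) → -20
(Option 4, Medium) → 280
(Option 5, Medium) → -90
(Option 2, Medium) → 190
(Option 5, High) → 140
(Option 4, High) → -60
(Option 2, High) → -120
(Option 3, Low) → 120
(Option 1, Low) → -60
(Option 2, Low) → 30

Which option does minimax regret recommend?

Column bests: Low=210, Medium=280, High=170.
Option 1 regrets: 270, 370, 0 → max 370
Option 2 regrets: 180, 90, 290 → max 290
Option 3 regrets: 90, 30, 170 → max 170
Option 4 regrets: 0, 0, 230 → max 230
Option 5 regrets: 230, 370, 30 → max 370
Option 6 regrets: 100, 210, 240 → max 240
Smallest max regret = 170 → Option 3.

Option 3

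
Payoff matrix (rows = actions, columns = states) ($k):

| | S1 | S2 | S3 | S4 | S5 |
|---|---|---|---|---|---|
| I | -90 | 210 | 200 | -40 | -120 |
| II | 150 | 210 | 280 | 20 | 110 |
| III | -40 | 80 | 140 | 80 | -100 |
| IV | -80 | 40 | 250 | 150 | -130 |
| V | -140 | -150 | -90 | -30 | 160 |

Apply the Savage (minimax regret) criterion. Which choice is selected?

II

Column bests: S1=150, S2=210, S3=280, S4=150, S5=160.
I regrets: 240, 0, 80, 190, 280 → max 280
II regrets: 0, 0, 0, 130, 50 → max 130
III regrets: 190, 130, 140, 70, 260 → max 260
IV regrets: 230, 170, 30, 0, 290 → max 290
V regrets: 290, 360, 370, 180, 0 → max 370
Smallest max regret = 130 → II.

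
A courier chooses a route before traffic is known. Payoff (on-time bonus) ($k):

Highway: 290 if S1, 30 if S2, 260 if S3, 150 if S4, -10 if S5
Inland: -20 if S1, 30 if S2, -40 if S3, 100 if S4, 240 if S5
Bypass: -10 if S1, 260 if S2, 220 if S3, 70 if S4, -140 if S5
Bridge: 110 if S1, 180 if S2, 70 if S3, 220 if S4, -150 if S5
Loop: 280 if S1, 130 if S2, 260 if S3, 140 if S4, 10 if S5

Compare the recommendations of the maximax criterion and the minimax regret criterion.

maximax → Highway; minimax regret → Loop (disagree)

Row maxima: Highway=290, Inland=240, Bypass=260, Bridge=220, Loop=280
Best best-case = 290 → Highway.
Column bests: S1=290, S2=260, S3=260, S4=220, S5=240.
Highway regrets: 0, 230, 0, 70, 250 → max 250
Inland regrets: 310, 230, 300, 120, 0 → max 310
Bypass regrets: 300, 0, 40, 150, 380 → max 380
Bridge regrets: 180, 80, 190, 0, 390 → max 390
Loop regrets: 10, 130, 0, 80, 230 → max 230
Smallest max regret = 230 → Loop.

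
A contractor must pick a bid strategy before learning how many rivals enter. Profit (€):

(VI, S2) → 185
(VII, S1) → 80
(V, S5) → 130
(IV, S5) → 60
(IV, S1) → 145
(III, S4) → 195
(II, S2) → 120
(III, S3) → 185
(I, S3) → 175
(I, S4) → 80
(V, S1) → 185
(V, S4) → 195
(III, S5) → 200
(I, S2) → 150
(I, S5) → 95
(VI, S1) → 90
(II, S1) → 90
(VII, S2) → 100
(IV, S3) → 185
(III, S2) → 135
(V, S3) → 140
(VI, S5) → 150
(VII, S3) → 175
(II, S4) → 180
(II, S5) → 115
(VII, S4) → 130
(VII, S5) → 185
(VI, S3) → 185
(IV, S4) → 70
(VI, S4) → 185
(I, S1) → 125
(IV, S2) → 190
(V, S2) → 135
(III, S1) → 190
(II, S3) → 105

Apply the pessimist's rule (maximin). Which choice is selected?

Row minima: I=80, II=90, III=135, IV=60, V=130, VI=90, VII=80
Best worst-case = 135 → III.

III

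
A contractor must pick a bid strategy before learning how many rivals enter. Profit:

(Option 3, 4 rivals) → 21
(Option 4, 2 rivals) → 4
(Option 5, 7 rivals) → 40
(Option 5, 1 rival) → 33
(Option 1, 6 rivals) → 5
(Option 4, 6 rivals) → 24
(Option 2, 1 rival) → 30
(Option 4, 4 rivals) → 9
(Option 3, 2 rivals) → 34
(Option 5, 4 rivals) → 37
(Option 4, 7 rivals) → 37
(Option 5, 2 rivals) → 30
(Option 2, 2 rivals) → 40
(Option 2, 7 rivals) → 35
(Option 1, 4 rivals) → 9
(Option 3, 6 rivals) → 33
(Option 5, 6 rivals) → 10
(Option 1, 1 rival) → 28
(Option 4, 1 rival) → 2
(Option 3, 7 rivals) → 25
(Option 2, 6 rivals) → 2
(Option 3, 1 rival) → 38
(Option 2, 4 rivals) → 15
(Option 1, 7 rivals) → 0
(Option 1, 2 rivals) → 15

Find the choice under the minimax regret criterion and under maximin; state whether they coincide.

Column bests: 1 rival=38, 2 rivals=40, 4 rivals=37, 6 rivals=33, 7 rivals=40.
Option 1 regrets: 10, 25, 28, 28, 40 → max 40
Option 2 regrets: 8, 0, 22, 31, 5 → max 31
Option 3 regrets: 0, 6, 16, 0, 15 → max 16
Option 4 regrets: 36, 36, 28, 9, 3 → max 36
Option 5 regrets: 5, 10, 0, 23, 0 → max 23
Smallest max regret = 16 → Option 3.
Row minima: Option 1=0, Option 2=2, Option 3=21, Option 4=2, Option 5=10
Best worst-case = 21 → Option 3.

minimax regret → Option 3; maximin → Option 3 (agree)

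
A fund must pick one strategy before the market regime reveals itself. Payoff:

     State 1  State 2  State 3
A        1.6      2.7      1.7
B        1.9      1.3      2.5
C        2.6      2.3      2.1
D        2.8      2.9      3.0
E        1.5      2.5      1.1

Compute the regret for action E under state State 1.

Best payoff under State 1 is 2.8.
Regret = 2.8 − 1.5 = 1.3.

1.3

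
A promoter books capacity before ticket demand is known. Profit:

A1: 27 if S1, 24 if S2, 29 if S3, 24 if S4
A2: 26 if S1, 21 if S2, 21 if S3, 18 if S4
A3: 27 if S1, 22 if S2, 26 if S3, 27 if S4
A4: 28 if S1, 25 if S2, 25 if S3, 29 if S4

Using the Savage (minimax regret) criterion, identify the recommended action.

Column bests: S1=28, S2=25, S3=29, S4=29.
A1 regrets: 1, 1, 0, 5 → max 5
A2 regrets: 2, 4, 8, 11 → max 11
A3 regrets: 1, 3, 3, 2 → max 3
A4 regrets: 0, 0, 4, 0 → max 4
Smallest max regret = 3 → A3.

A3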